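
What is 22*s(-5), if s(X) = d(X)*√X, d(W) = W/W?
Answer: 22*I*√5 ≈ 49.193*I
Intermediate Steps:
d(W) = 1
s(X) = √X (s(X) = 1*√X = √X)
22*s(-5) = 22*√(-5) = 22*(I*√5) = 22*I*√5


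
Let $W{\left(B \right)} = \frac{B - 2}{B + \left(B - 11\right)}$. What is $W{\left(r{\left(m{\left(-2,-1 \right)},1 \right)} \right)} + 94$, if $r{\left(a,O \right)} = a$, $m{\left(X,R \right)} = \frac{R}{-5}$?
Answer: $\frac{4991}{53} \approx 94.17$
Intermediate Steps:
$m{\left(X,R \right)} = - \frac{R}{5}$ ($m{\left(X,R \right)} = R \left(- \frac{1}{5}\right) = - \frac{R}{5}$)
$W{\left(B \right)} = \frac{-2 + B}{-11 + 2 B}$ ($W{\left(B \right)} = \frac{-2 + B}{B + \left(-11 + B\right)} = \frac{-2 + B}{-11 + 2 B}$)
$W{\left(r{\left(m{\left(-2,-1 \right)},1 \right)} \right)} + 94 = \frac{-2 - - \frac{1}{5}}{-11 + 2 \left(\left(- \frac{1}{5}\right) \left(-1\right)\right)} + 94 = \frac{-2 + \frac{1}{5}}{-11 + 2 \cdot \frac{1}{5}} + 94 = \frac{1}{-11 + \frac{2}{5}} \left(- \frac{9}{5}\right) + 94 = \frac{1}{- \frac{53}{5}} \left(- \frac{9}{5}\right) + 94 = \left(- \frac{5}{53}\right) \left(- \frac{9}{5}\right) + 94 = \frac{9}{53} + 94 = \frac{4991}{53}$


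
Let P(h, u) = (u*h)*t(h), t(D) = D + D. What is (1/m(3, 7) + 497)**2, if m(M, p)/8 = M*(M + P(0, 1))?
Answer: 1280566225/5184 ≈ 2.4702e+5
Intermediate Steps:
t(D) = 2*D
P(h, u) = 2*u*h**2 (P(h, u) = (u*h)*(2*h) = (h*u)*(2*h) = 2*u*h**2)
m(M, p) = 8*M**2 (m(M, p) = 8*(M*(M + 2*1*0**2)) = 8*(M*(M + 2*1*0)) = 8*(M*(M + 0)) = 8*(M*M) = 8*M**2)
(1/m(3, 7) + 497)**2 = (1/(8*3**2) + 497)**2 = (1/(8*9) + 497)**2 = (1/72 + 497)**2 = (35785/72)**2 = 1280566225/5184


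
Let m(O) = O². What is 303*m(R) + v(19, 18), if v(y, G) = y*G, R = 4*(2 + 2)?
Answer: 77910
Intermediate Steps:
R = 16 (R = 4*4 = 16)
v(y, G) = G*y
303*m(R) + v(19, 18) = 303*16² + 18*19 = 303*256 + 342 = 77568 + 342 = 77910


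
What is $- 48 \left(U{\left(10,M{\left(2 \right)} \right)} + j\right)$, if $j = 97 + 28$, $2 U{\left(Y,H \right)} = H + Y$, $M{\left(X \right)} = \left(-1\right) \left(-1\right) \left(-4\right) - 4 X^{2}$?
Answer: $-5760$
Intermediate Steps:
$M{\left(X \right)} = -4 - 4 X^{2}$ ($M{\left(X \right)} = 1 \left(-4\right) - 4 X^{2} = -4 - 4 X^{2}$)
$U{\left(Y,H \right)} = \frac{H}{2} + \frac{Y}{2}$ ($U{\left(Y,H \right)} = \frac{H + Y}{2} = \frac{H}{2} + \frac{Y}{2}$)
$j = 125$
$- 48 \left(U{\left(10,M{\left(2 \right)} \right)} + j\right) = - 48 \left(\left(\frac{-4 - 4 \cdot 2^{2}}{2} + \frac{1}{2} \cdot 10\right) + 125\right) = - 48 \left(\left(\frac{-4 - 16}{2} + 5\right) + 125\right) = - 48 \left(\left(\frac{1}{2} \left(-20\right) + 5\right) + 125\right) = - 48 \left(\left(-10 + 5\right) + 125\right) = - 48 \left(-5 + 125\right) = \left(-48\right) 120 = -5760$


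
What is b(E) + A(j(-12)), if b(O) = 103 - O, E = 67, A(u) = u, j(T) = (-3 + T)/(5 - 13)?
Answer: 303/8 ≈ 37.875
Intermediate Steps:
j(T) = 3/8 - T/8 (j(T) = (-3 + T)/(-8) = (-3 + T)*(-⅛) = 3/8 - T/8)
b(E) + A(j(-12)) = (103 - 1*67) + (3/8 - ⅛*(-12)) = (103 - 67) + (3/8 + 3/2) = 36 + 15/8 = 303/8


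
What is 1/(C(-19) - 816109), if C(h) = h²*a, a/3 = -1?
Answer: -1/817192 ≈ -1.2237e-6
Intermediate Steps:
a = -3 (a = 3*(-1) = -3)
C(h) = -3*h² (C(h) = h²*(-3) = -3*h²)
1/(C(-19) - 816109) = 1/(-3*(-19)² - 816109) = 1/(-3*361 - 816109) = 1/(-1083 - 816109) = 1/(-817192) = -1/817192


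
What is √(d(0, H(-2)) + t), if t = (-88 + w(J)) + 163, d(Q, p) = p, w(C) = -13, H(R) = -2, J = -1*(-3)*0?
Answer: 2*√15 ≈ 7.7460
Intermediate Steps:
J = 0 (J = 3*0 = 0)
t = 62 (t = (-88 - 13) + 163 = -101 + 163 = 62)
√(d(0, H(-2)) + t) = √(-2 + 62) = √60 = 2*√15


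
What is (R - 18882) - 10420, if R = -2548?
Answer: -31850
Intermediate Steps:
(R - 18882) - 10420 = (-2548 - 18882) - 10420 = -21430 - 10420 = -31850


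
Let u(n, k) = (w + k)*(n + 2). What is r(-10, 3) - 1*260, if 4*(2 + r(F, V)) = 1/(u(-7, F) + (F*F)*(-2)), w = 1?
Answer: -162441/620 ≈ -262.00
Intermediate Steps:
u(n, k) = (1 + k)*(2 + n) (u(n, k) = (1 + k)*(n + 2) = (1 + k)*(2 + n))
r(F, V) = -2 + 1/(4*(-5 - 5*F - 2*F²)) (r(F, V) = -2 + 1/(4*((2 - 7 + 2*F + F*(-7)) + (F*F)*(-2))) = -2 + 1/(4*((2 - 7 + 2*F - 7*F) + F²*(-2))) = -2 + 1/(4*((-5 - 5*F) - 2*F²)) = -2 + 1/(4*(-5 - 5*F - 2*F²)))
r(-10, 3) - 1*260 = (-41 - 40*(-10) - 16*(-10)²)/(4*(5 + 2*(-10)² + 5*(-10))) - 1*260 = (-41 + 400 - 16*100)/(4*(5 + 2*100 - 50)) - 260 = (-41 + 400 - 1600)/(4*(5 + 200 - 50)) - 260 = (¼)*(-1241)/155 - 260 = (¼)*(1/155)*(-1241) - 260 = -1241/620 - 260 = -162441/620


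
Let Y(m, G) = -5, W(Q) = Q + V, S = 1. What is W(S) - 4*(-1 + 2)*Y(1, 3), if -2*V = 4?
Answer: 19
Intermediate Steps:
V = -2 (V = -½*4 = -2)
W(Q) = -2 + Q (W(Q) = Q - 2 = -2 + Q)
W(S) - 4*(-1 + 2)*Y(1, 3) = (-2 + 1) - 4*(-1 + 2)*(-5) = -1 - 4*(-5) = -1 + 20 = 19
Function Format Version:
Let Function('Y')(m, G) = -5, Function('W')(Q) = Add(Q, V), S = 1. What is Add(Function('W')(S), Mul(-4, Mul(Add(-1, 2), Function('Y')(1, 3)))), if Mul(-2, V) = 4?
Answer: 19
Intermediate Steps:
V = -2 (V = Mul(Rational(-1, 2), 4) = -2)
Function('W')(Q) = Add(-2, Q) (Function('W')(Q) = Add(Q, -2) = Add(-2, Q))
Add(Function('W')(S), Mul(-4, Mul(Add(-1, 2), Function('Y')(1, 3)))) = Add(Add(-2, 1), Mul(-4, Mul(Add(-1, 2), -5))) = Add(-1, Mul(-4, Mul(1, -5))) = Add(-1, Mul(-4, -5)) = Add(-1, 20) = 19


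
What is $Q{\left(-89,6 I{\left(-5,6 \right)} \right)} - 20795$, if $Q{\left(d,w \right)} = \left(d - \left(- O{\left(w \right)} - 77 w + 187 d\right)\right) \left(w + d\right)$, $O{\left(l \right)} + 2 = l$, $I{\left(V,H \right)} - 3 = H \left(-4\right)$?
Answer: $-1466455$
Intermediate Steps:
$I{\left(V,H \right)} = 3 - 4 H$ ($I{\left(V,H \right)} = 3 + H \left(-4\right) = 3 - 4 H$)
$O{\left(l \right)} = -2 + l$
$Q{\left(d,w \right)} = \left(d + w\right) \left(-2 - 186 d + 78 w\right)$ ($Q{\left(d,w \right)} = \left(d - \left(2 - 78 w + 187 d\right)\right) \left(w + d\right) = \left(d - \left(2 - 78 w + 187 d\right)\right) \left(d + w\right) = \left(-2 - 186 d + 78 w\right) \left(d + w\right) = \left(d + w\right) \left(-2 - 186 d + 78 w\right)$)
$Q{\left(-89,6 I{\left(-5,6 \right)} \right)} - 20795 = \left(- 186 \left(-89\right)^{2} - -178 - 2 \cdot 6 \left(3 - 24\right) + 78 \left(6 \left(3 - 24\right)\right)^{2} - - 9612 \cdot 6 \left(3 - 24\right)\right) - 20795 = \left(\left(-186\right) 7921 + 178 - 2 \cdot 6 \left(3 - 24\right) + 78 \left(6 \left(3 - 24\right)\right)^{2} - - 9612 \cdot 6 \left(3 - 24\right)\right) - 20795 = \left(-1473306 + 178 - 2 \cdot 6 \left(-21\right) + 78 \left(6 \left(-21\right)\right)^{2} - - 9612 \cdot 6 \left(-21\right)\right) - 20795 = \left(-1473306 + 178 - -252 + 78 \left(-126\right)^{2} - \left(-9612\right) \left(-126\right)\right) - 20795 = \left(-1473306 + 178 + 252 + 78 \cdot 15876 - 1211112\right) - 20795 = \left(-1473306 + 178 + 252 + 1238328 - 1211112\right) - 20795 = -1445660 - 20795 = -1466455$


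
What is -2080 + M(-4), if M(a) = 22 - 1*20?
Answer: -2078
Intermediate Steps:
M(a) = 2 (M(a) = 22 - 20 = 2)
-2080 + M(-4) = -2080 + 2 = -2078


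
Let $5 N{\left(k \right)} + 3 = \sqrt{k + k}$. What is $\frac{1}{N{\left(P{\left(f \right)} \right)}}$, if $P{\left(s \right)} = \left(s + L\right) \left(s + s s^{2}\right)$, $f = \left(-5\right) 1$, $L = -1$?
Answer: $\frac{5}{517} + \frac{10 \sqrt{390}}{1551} \approx 0.137$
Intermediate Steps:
$f = -5$
$P{\left(s \right)} = \left(-1 + s\right) \left(s + s^{3}\right)$ ($P{\left(s \right)} = \left(s - 1\right) \left(s + s s^{2}\right) = \left(-1 + s\right) \left(s + s^{3}\right)$)
$N{\left(k \right)} = - \frac{3}{5} + \frac{\sqrt{2} \sqrt{k}}{5}$ ($N{\left(k \right)} = - \frac{3}{5} + \frac{\sqrt{k + k}}{5} = - \frac{3}{5} + \frac{\sqrt{2 k}}{5} = - \frac{3}{5} + \frac{\sqrt{2} \sqrt{k}}{5}$)
$\frac{1}{N{\left(P{\left(f \right)} \right)}} = \frac{1}{- \frac{3}{5} + \frac{\sqrt{2} \sqrt{- 5 \left(-1 - 5 + \left(-5\right)^{3} - \left(-5\right)^{2}\right)}}{5}} = \frac{1}{- \frac{3}{5} + \frac{\sqrt{2} \sqrt{- 5 \left(-1 - 5 - 125 - 25\right)}}{5}} = \frac{1}{- \frac{3}{5} + \frac{\sqrt{2} \sqrt{\left(-5\right) \left(-156\right)}}{5}} = \frac{1}{- \frac{3}{5} + \frac{\sqrt{2} \sqrt{780}}{5}} = \frac{1}{- \frac{3}{5} + \frac{\sqrt{2} \cdot 2 \sqrt{195}}{5}} = \frac{1}{- \frac{3}{5} + \frac{2 \sqrt{390}}{5}}$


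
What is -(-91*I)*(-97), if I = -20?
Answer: 176540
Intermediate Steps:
-(-91*I)*(-97) = -(-91*(-20))*(-97) = -1820*(-97) = -1*(-176540) = 176540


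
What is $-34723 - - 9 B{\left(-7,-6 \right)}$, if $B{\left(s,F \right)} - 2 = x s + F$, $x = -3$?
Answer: $-34570$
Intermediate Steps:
$B{\left(s,F \right)} = 2 + F - 3 s$ ($B{\left(s,F \right)} = 2 + \left(- 3 s + F\right) = 2 + \left(F - 3 s\right) = 2 + F - 3 s$)
$-34723 - - 9 B{\left(-7,-6 \right)} = -34723 - - 9 \left(2 - 6 - -21\right) = -34723 - - 9 \left(2 - 6 + 21\right) = -34723 - \left(-9\right) 17 = -34723 - -153 = -34723 + 153 = -34570$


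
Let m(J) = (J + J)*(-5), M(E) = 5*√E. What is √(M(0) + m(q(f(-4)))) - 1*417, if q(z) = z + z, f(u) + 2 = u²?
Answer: -417 + 2*I*√70 ≈ -417.0 + 16.733*I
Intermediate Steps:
f(u) = -2 + u²
q(z) = 2*z
m(J) = -10*J (m(J) = (2*J)*(-5) = -10*J)
√(M(0) + m(q(f(-4)))) - 1*417 = √(5*√0 - 20*(-2 + (-4)²)) - 1*417 = √(5*0 - 20*(-2 + 16)) - 417 = √(0 - 20*14) - 417 = √(0 - 10*28) - 417 = √(0 - 280) - 417 = √(-280) - 417 = 2*I*√70 - 417 = -417 + 2*I*√70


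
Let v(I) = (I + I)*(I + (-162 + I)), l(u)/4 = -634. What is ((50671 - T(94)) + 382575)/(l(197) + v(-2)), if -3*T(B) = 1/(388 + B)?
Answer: -626473717/2706912 ≈ -231.43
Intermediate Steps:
l(u) = -2536 (l(u) = 4*(-634) = -2536)
T(B) = -1/(3*(388 + B))
v(I) = 2*I*(-162 + 2*I) (v(I) = (2*I)*(-162 + 2*I) = 2*I*(-162 + 2*I))
((50671 - T(94)) + 382575)/(l(197) + v(-2)) = ((50671 - (-1)/(1164 + 3*94)) + 382575)/(-2536 + 4*(-2)*(-81 - 2)) = ((50671 - (-1)/(1164 + 282)) + 382575)/(-2536 + 4*(-2)*(-83)) = ((50671 - (-1)/1446) + 382575)/(-2536 + 664) = ((50671 - (-1)/1446) + 382575)/(-1872) = ((50671 - 1*(-1/1446)) + 382575)*(-1/1872) = ((50671 + 1/1446) + 382575)*(-1/1872) = (73270267/1446 + 382575)*(-1/1872) = (626473717/1446)*(-1/1872) = -626473717/2706912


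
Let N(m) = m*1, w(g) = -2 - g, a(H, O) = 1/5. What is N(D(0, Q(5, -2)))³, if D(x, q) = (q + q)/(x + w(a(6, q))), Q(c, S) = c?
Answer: -125000/1331 ≈ -93.914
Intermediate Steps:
a(H, O) = ⅕
D(x, q) = 2*q/(-11/5 + x) (D(x, q) = (q + q)/(x + (-2 - 1*⅕)) = (2*q)/(x + (-2 - ⅕)) = (2*q)/(x - 11/5) = (2*q)/(-11/5 + x) = 2*q/(-11/5 + x))
N(m) = m
N(D(0, Q(5, -2)))³ = (10*5/(-11 + 5*0))³ = (10*5/(-11 + 0))³ = (10*5/(-11))³ = (10*5*(-1/11))³ = (-50/11)³ = -125000/1331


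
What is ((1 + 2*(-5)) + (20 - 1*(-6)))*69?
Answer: 1173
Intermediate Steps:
((1 + 2*(-5)) + (20 - 1*(-6)))*69 = ((1 - 10) + (20 + 6))*69 = (-9 + 26)*69 = 17*69 = 1173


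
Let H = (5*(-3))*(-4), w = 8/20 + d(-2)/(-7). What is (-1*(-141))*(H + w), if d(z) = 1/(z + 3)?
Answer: 297369/35 ≈ 8496.3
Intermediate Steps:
d(z) = 1/(3 + z)
w = 9/35 (w = 8/20 + 1/((3 - 2)*(-7)) = 8*(1/20) - 1/7/1 = 2/5 + 1*(-1/7) = 2/5 - 1/7 = 9/35 ≈ 0.25714)
H = 60 (H = -15*(-4) = 60)
(-1*(-141))*(H + w) = (-1*(-141))*(60 + 9/35) = 141*(2109/35) = 297369/35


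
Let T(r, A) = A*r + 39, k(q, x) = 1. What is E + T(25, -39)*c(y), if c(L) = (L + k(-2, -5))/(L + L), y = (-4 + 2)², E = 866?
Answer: 281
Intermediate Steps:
T(r, A) = 39 + A*r
y = 4 (y = (-2)² = 4)
c(L) = (1 + L)/(2*L) (c(L) = (L + 1)/(L + L) = (1 + L)/((2*L)) = (1 + L)*(1/(2*L)) = (1 + L)/(2*L))
E + T(25, -39)*c(y) = 866 + (39 - 39*25)*((½)*(1 + 4)/4) = 866 + (39 - 975)*((½)*(¼)*5) = 866 - 936*5/8 = 866 - 585 = 281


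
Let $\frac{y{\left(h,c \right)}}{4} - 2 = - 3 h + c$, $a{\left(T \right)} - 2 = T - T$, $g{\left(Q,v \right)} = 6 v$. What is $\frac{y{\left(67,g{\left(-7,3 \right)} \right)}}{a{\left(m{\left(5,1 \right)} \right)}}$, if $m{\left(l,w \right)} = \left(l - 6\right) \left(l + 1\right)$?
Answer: $-362$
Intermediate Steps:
$m{\left(l,w \right)} = \left(1 + l\right) \left(-6 + l\right)$ ($m{\left(l,w \right)} = \left(-6 + l\right) \left(1 + l\right) = \left(1 + l\right) \left(-6 + l\right)$)
$a{\left(T \right)} = 2$ ($a{\left(T \right)} = 2 + \left(T - T\right) = 2 + 0 = 2$)
$y{\left(h,c \right)} = 8 - 12 h + 4 c$ ($y{\left(h,c \right)} = 8 + 4 \left(- 3 h + c\right) = 8 + 4 \left(c - 3 h\right) = 8 + \left(- 12 h + 4 c\right) = 8 - 12 h + 4 c$)
$\frac{y{\left(67,g{\left(-7,3 \right)} \right)}}{a{\left(m{\left(5,1 \right)} \right)}} = \frac{8 - 804 + 4 \cdot 6 \cdot 3}{2} = \left(8 - 804 + 4 \cdot 18\right) \frac{1}{2} = \left(8 - 804 + 72\right) \frac{1}{2} = \left(-724\right) \frac{1}{2} = -362$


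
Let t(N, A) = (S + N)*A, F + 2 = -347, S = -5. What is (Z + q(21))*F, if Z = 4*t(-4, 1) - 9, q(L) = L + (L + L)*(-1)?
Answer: 23034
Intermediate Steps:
F = -349 (F = -2 - 347 = -349)
t(N, A) = A*(-5 + N) (t(N, A) = (-5 + N)*A = A*(-5 + N))
q(L) = -L (q(L) = L + (2*L)*(-1) = L - 2*L = -L)
Z = -45 (Z = 4*(1*(-5 - 4)) - 9 = 4*(1*(-9)) - 9 = 4*(-9) - 9 = -36 - 9 = -45)
(Z + q(21))*F = (-45 - 1*21)*(-349) = (-45 - 21)*(-349) = -66*(-349) = 23034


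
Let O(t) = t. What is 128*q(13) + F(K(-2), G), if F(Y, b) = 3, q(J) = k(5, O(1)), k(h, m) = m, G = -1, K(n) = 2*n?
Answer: 131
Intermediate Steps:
q(J) = 1
128*q(13) + F(K(-2), G) = 128*1 + 3 = 128 + 3 = 131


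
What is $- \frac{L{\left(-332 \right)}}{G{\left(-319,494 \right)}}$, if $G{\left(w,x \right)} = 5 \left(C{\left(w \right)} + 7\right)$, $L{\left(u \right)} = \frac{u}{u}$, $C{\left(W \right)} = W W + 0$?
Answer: $- \frac{1}{508840} \approx -1.9653 \cdot 10^{-6}$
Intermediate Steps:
$C{\left(W \right)} = W^{2}$ ($C{\left(W \right)} = W^{2} + 0 = W^{2}$)
$L{\left(u \right)} = 1$
$G{\left(w,x \right)} = 35 + 5 w^{2}$ ($G{\left(w,x \right)} = 5 \left(w^{2} + 7\right) = 5 \left(7 + w^{2}\right) = 35 + 5 w^{2}$)
$- \frac{L{\left(-332 \right)}}{G{\left(-319,494 \right)}} = - \frac{1}{35 + 5 \left(-319\right)^{2}} = - \frac{1}{35 + 5 \cdot 101761} = - \frac{1}{35 + 508805} = - \frac{1}{508840}$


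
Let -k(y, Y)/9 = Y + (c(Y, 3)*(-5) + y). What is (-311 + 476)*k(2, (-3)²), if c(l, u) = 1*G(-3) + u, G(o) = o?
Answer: -16335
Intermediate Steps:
c(l, u) = -3 + u (c(l, u) = 1*(-3) + u = -3 + u)
k(y, Y) = -9*Y - 9*y (k(y, Y) = -9*(Y + ((-3 + 3)*(-5) + y)) = -9*(Y + (0*(-5) + y)) = -9*(Y + (0 + y)) = -9*(Y + y) = -9*Y - 9*y)
(-311 + 476)*k(2, (-3)²) = (-311 + 476)*(-9*(-3)² - 9*2) = 165*(-9*9 - 18) = 165*(-81 - 18) = 165*(-99) = -16335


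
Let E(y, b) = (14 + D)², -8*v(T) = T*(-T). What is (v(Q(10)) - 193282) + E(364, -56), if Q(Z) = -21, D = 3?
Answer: -1543503/8 ≈ -1.9294e+5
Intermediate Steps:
v(T) = T²/8 (v(T) = -T*(-T)/8 = -(-1)*T²/8 = T²/8)
E(y, b) = 289 (E(y, b) = (14 + 3)² = 17² = 289)
(v(Q(10)) - 193282) + E(364, -56) = ((⅛)*(-21)² - 193282) + 289 = ((⅛)*441 - 193282) + 289 = (441/8 - 193282) + 289 = -1545815/8 + 289 = -1543503/8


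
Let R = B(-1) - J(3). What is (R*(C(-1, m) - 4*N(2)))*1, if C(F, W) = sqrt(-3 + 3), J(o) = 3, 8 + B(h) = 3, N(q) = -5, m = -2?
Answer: -160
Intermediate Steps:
B(h) = -5 (B(h) = -8 + 3 = -5)
R = -8 (R = -5 - 1*3 = -5 - 3 = -8)
C(F, W) = 0 (C(F, W) = sqrt(0) = 0)
(R*(C(-1, m) - 4*N(2)))*1 = -8*(0 - 4*(-5))*1 = -8*(0 - 1*(-20))*1 = -8*(0 + 20)*1 = -8*20*1 = -160*1 = -160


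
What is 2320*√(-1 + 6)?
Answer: 2320*√5 ≈ 5187.7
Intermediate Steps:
2320*√(-1 + 6) = 2320*√5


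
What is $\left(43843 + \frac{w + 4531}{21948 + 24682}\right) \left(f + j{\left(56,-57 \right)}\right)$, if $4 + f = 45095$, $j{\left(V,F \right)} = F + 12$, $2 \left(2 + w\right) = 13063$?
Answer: $\frac{92092499639423}{46630} \approx 1.975 \cdot 10^{9}$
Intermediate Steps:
$w = \frac{13059}{2}$ ($w = -2 + \frac{1}{2} \cdot 13063 = -2 + \frac{13063}{2} = \frac{13059}{2} \approx 6529.5$)
$j{\left(V,F \right)} = 12 + F$
$f = 45091$ ($f = -4 + 45095 = 45091$)
$\left(43843 + \frac{w + 4531}{21948 + 24682}\right) \left(f + j{\left(56,-57 \right)}\right) = \left(43843 + \frac{\frac{13059}{2} + 4531}{21948 + 24682}\right) \left(45091 + \left(12 - 57\right)\right) = \left(43843 + \frac{22121}{2 \cdot 46630}\right) \left(45091 - 45\right) = \left(43843 + \frac{22121}{2} \cdot \frac{1}{46630}\right) 45046 = \left(43843 + \frac{22121}{93260}\right) 45046 = \frac{4088820301}{93260} \cdot 45046 = \frac{92092499639423}{46630}$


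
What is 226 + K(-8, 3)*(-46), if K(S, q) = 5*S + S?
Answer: 2434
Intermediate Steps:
K(S, q) = 6*S
226 + K(-8, 3)*(-46) = 226 + (6*(-8))*(-46) = 226 - 48*(-46) = 226 + 2208 = 2434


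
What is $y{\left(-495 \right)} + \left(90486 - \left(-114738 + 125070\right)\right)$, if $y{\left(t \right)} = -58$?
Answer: $80096$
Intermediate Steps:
$y{\left(-495 \right)} + \left(90486 - \left(-114738 + 125070\right)\right) = -58 + \left(90486 - \left(-114738 + 125070\right)\right) = -58 + \left(90486 - 10332\right) = -58 + 80154 = 80096$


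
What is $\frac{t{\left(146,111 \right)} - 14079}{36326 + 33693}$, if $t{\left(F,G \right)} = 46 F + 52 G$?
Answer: $- \frac{1591}{70019} \approx -0.022722$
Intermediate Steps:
$\frac{t{\left(146,111 \right)} - 14079}{36326 + 33693} = \frac{\left(46 \cdot 146 + 52 \cdot 111\right) - 14079}{36326 + 33693} = \frac{\left(6716 + 5772\right) - 14079}{70019} = \left(12488 - 14079\right) \frac{1}{70019} = \left(-1591\right) \frac{1}{70019} = - \frac{1591}{70019}$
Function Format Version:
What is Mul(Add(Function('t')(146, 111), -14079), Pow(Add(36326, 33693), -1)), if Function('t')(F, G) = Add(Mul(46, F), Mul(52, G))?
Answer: Rational(-1591, 70019) ≈ -0.022722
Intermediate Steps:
Mul(Add(Function('t')(146, 111), -14079), Pow(Add(36326, 33693), -1)) = Mul(Add(Add(Mul(46, 146), Mul(52, 111)), -14079), Pow(Add(36326, 33693), -1)) = Mul(Add(Add(6716, 5772), -14079), Pow(70019, -1)) = Mul(Add(12488, -14079), Rational(1, 70019)) = Mul(-1591, Rational(1, 70019)) = Rational(-1591, 70019)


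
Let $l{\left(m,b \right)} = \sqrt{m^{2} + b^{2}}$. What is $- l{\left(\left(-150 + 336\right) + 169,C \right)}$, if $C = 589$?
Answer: $- \sqrt{472946} \approx -687.71$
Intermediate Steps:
$l{\left(m,b \right)} = \sqrt{b^{2} + m^{2}}$
$- l{\left(\left(-150 + 336\right) + 169,C \right)} = - \sqrt{589^{2} + \left(\left(-150 + 336\right) + 169\right)^{2}} = - \sqrt{346921 + \left(186 + 169\right)^{2}} = - \sqrt{346921 + 355^{2}} = - \sqrt{346921 + 126025} = - \sqrt{472946}$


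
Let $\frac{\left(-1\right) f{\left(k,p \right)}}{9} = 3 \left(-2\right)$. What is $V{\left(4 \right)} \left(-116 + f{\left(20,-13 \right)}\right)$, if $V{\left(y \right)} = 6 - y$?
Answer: $-124$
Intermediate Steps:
$f{\left(k,p \right)} = 54$ ($f{\left(k,p \right)} = - 9 \cdot 3 \left(-2\right) = \left(-9\right) \left(-6\right) = 54$)
$V{\left(4 \right)} \left(-116 + f{\left(20,-13 \right)}\right) = \left(6 - 4\right) \left(-116 + 54\right) = \left(6 - 4\right) \left(-62\right) = 2 \left(-62\right) = -124$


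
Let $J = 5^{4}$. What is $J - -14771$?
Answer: $15396$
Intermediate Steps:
$J = 625$
$J - -14771 = 625 - -14771 = 625 + 14771 = 15396$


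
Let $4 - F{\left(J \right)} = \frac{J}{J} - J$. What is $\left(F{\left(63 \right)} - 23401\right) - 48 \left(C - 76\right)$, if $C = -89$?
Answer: $-15415$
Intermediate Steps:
$F{\left(J \right)} = 3 + J$ ($F{\left(J \right)} = 4 - \left(\frac{J}{J} - J\right) = 4 - \left(1 - J\right) = 4 + \left(-1 + J\right) = 3 + J$)
$\left(F{\left(63 \right)} - 23401\right) - 48 \left(C - 76\right) = \left(\left(3 + 63\right) - 23401\right) - 48 \left(-89 - 76\right) = \left(66 - 23401\right) - -7920 = -23335 + 7920 = -15415$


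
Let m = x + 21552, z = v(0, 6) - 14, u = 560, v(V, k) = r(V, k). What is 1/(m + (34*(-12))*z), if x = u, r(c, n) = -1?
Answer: 1/28232 ≈ 3.5421e-5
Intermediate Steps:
v(V, k) = -1
z = -15 (z = -1 - 14 = -15)
x = 560
m = 22112 (m = 560 + 21552 = 22112)
1/(m + (34*(-12))*z) = 1/(22112 + (34*(-12))*(-15)) = 1/(22112 - 408*(-15)) = 1/(22112 + 6120) = 1/28232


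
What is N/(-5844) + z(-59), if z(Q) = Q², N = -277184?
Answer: 5155037/1461 ≈ 3528.4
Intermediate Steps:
N/(-5844) + z(-59) = -277184/(-5844) + (-59)² = -277184*(-1/5844) + 3481 = 69296/1461 + 3481 = 5155037/1461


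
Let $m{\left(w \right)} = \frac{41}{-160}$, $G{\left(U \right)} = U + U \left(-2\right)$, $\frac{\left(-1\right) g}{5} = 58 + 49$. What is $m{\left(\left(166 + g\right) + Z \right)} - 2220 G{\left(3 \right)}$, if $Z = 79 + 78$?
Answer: $\frac{1065559}{160} \approx 6659.7$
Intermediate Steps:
$g = -535$ ($g = - 5 \left(58 + 49\right) = \left(-5\right) 107 = -535$)
$Z = 157$
$G{\left(U \right)} = - U$ ($G{\left(U \right)} = U - 2 U = - U$)
$m{\left(w \right)} = - \frac{41}{160}$ ($m{\left(w \right)} = 41 \left(- \frac{1}{160}\right) = - \frac{41}{160}$)
$m{\left(\left(166 + g\right) + Z \right)} - 2220 G{\left(3 \right)} = - \frac{41}{160} - 2220 \left(\left(-1\right) 3\right) = - \frac{41}{160} - 2220 \left(-3\right) = - \frac{41}{160} - -6660 = - \frac{41}{160} + 6660 = \frac{1065559}{160}$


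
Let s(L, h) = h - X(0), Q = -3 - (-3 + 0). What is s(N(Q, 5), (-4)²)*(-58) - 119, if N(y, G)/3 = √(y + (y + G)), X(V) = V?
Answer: -1047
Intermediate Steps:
Q = 0 (Q = -3 - 1*(-3) = -3 + 3 = 0)
N(y, G) = 3*√(G + 2*y) (N(y, G) = 3*√(y + (y + G)) = 3*√(y + (G + y)) = 3*√(G + 2*y))
s(L, h) = h (s(L, h) = h - 1*0 = h + 0 = h)
s(N(Q, 5), (-4)²)*(-58) - 119 = (-4)²*(-58) - 119 = 16*(-58) - 119 = -928 - 119 = -1047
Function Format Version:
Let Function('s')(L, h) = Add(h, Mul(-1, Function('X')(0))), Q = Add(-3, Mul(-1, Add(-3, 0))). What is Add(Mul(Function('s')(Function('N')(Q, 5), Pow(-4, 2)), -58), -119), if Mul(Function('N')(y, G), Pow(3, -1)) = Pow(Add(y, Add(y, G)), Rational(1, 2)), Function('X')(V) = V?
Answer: -1047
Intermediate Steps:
Q = 0 (Q = Add(-3, Mul(-1, -3)) = Add(-3, 3) = 0)
Function('N')(y, G) = Mul(3, Pow(Add(G, Mul(2, y)), Rational(1, 2))) (Function('N')(y, G) = Mul(3, Pow(Add(y, Add(y, G)), Rational(1, 2))) = Mul(3, Pow(Add(y, Add(G, y)), Rational(1, 2))) = Mul(3, Pow(Add(G, Mul(2, y)), Rational(1, 2))))
Function('s')(L, h) = h (Function('s')(L, h) = Add(h, Mul(-1, 0)) = Add(h, 0) = h)
Add(Mul(Function('s')(Function('N')(Q, 5), Pow(-4, 2)), -58), -119) = Add(Mul(Pow(-4, 2), -58), -119) = Add(Mul(16, -58), -119) = Add(-928, -119) = -1047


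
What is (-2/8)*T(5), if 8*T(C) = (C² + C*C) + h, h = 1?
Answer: -51/32 ≈ -1.5938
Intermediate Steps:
T(C) = ⅛ + C²/4 (T(C) = ((C² + C*C) + 1)/8 = ((C² + C²) + 1)/8 = (2*C² + 1)/8 = (1 + 2*C²)/8 = ⅛ + C²/4)
(-2/8)*T(5) = (-2/8)*(⅛ + (¼)*5²) = ((⅛)*(-2))*(⅛ + (¼)*25) = -(⅛ + 25/4)/4 = -¼*51/8 = -51/32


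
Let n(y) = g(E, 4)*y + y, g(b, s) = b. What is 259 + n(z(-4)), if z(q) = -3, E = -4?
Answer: 268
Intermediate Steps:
n(y) = -3*y (n(y) = -4*y + y = -3*y)
259 + n(z(-4)) = 259 - 3*(-3) = 259 + 9 = 268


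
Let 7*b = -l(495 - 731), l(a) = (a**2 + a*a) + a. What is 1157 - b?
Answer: 119255/7 ≈ 17036.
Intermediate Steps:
l(a) = a + 2*a**2 (l(a) = (a**2 + a**2) + a = 2*a**2 + a = a + 2*a**2)
b = -111156/7 (b = (-(495 - 731)*(1 + 2*(495 - 731)))/7 = (-(-236)*(1 + 2*(-236)))/7 = (-(-236)*(1 - 472))/7 = (-(-236)*(-471))/7 = (-1*111156)/7 = (1/7)*(-111156) = -111156/7 ≈ -15879.)
1157 - b = 1157 - 1*(-111156/7) = 1157 + 111156/7 = 119255/7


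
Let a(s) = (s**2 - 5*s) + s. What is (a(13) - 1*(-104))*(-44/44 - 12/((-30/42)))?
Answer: 17459/5 ≈ 3491.8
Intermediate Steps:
a(s) = s**2 - 4*s
(a(13) - 1*(-104))*(-44/44 - 12/((-30/42))) = (13*(-4 + 13) - 1*(-104))*(-44/44 - 12/((-30/42))) = (13*9 + 104)*(-44*1/44 - 12/((-30*1/42))) = (117 + 104)*(-1 - 12/(-5/7)) = 221*(-1 - 12*(-7/5)) = 221*(-1 + 84/5) = 221*(79/5) = 17459/5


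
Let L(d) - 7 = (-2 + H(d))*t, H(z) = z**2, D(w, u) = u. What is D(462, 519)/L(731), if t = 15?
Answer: 519/8015392 ≈ 6.4750e-5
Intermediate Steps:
L(d) = -23 + 15*d**2 (L(d) = 7 + (-2 + d**2)*15 = 7 + (-30 + 15*d**2) = -23 + 15*d**2)
D(462, 519)/L(731) = 519/(-23 + 15*731**2) = 519/(-23 + 15*534361) = 519/(-23 + 8015415) = 519/8015392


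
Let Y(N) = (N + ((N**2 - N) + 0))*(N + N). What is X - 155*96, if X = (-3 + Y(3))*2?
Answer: -14778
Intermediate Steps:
Y(N) = 2*N**3 (Y(N) = (N + (N**2 - N))*(2*N) = N**2*(2*N) = 2*N**3)
X = 102 (X = (-3 + 2*3**3)*2 = (-3 + 2*27)*2 = (-3 + 54)*2 = 51*2 = 102)
X - 155*96 = 102 - 155*96 = 102 - 14880 = -14778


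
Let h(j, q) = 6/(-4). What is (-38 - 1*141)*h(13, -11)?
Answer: 537/2 ≈ 268.50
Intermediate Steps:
h(j, q) = -3/2 (h(j, q) = 6*(-¼) = -3/2)
(-38 - 1*141)*h(13, -11) = (-38 - 1*141)*(-3/2) = (-38 - 141)*(-3/2) = -179*(-3/2) = 537/2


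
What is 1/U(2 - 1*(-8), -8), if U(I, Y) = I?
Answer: ⅒ ≈ 0.10000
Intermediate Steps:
1/U(2 - 1*(-8), -8) = 1/(2 - 1*(-8)) = 1/(2 + 8) = 1/10 = ⅒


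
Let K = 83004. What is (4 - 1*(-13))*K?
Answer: 1411068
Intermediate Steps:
(4 - 1*(-13))*K = (4 - 1*(-13))*83004 = (4 + 13)*83004 = 17*83004 = 1411068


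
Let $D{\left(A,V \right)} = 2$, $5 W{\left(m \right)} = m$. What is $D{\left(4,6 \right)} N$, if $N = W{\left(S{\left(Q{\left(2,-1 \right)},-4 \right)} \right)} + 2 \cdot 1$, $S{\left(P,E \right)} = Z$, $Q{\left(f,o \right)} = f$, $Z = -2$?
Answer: $\frac{16}{5} \approx 3.2$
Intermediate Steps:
$S{\left(P,E \right)} = -2$
$W{\left(m \right)} = \frac{m}{5}$
$N = \frac{8}{5}$ ($N = \frac{1}{5} \left(-2\right) + 2 \cdot 1 = - \frac{2}{5} + 2 = \frac{8}{5} \approx 1.6$)
$D{\left(4,6 \right)} N = 2 \cdot \frac{8}{5} = \frac{16}{5}$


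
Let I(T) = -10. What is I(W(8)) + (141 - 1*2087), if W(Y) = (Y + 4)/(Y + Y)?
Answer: -1956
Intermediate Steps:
W(Y) = (4 + Y)/(2*Y) (W(Y) = (4 + Y)/((2*Y)) = (4 + Y)*(1/(2*Y)) = (4 + Y)/(2*Y))
I(W(8)) + (141 - 1*2087) = -10 + (141 - 1*2087) = -10 + (141 - 2087) = -10 - 1946 = -1956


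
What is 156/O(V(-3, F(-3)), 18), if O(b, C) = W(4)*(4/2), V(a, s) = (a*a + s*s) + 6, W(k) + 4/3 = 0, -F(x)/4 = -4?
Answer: -117/2 ≈ -58.500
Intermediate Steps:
F(x) = 16 (F(x) = -4*(-4) = 16)
W(k) = -4/3 (W(k) = -4/3 + 0 = -4/3)
V(a, s) = 6 + a² + s² (V(a, s) = (a² + s²) + 6 = 6 + a² + s²)
O(b, C) = -8/3 (O(b, C) = -16/(3*2) = -4/3*2 = -8/3)
156/O(V(-3, F(-3)), 18) = 156/(-8/3) = 156*(-3/8) = -117/2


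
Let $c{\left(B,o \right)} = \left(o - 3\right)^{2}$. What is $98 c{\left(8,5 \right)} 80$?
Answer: $31360$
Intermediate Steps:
$c{\left(B,o \right)} = \left(-3 + o\right)^{2}$
$98 c{\left(8,5 \right)} 80 = 98 \left(-3 + 5\right)^{2} \cdot 80 = 98 \cdot 2^{2} \cdot 80 = 98 \cdot 4 \cdot 80 = 392 \cdot 80 = 31360$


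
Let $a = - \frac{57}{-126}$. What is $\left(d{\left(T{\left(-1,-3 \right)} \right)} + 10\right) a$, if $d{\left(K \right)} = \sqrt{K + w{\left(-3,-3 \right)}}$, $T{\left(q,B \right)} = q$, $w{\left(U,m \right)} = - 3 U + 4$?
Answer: $\frac{95}{21} + \frac{19 \sqrt{3}}{21} \approx 6.0909$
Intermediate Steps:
$w{\left(U,m \right)} = 4 - 3 U$
$d{\left(K \right)} = \sqrt{13 + K}$ ($d{\left(K \right)} = \sqrt{K + \left(4 - -9\right)} = \sqrt{K + \left(4 + 9\right)} = \sqrt{K + 13} = \sqrt{13 + K}$)
$a = \frac{19}{42}$ ($a = \left(-57\right) \left(- \frac{1}{126}\right) = \frac{19}{42} \approx 0.45238$)
$\left(d{\left(T{\left(-1,-3 \right)} \right)} + 10\right) a = \left(\sqrt{13 - 1} + 10\right) \frac{19}{42} = \left(\sqrt{12} + 10\right) \frac{19}{42} = \left(2 \sqrt{3} + 10\right) \frac{19}{42} = \left(10 + 2 \sqrt{3}\right) \frac{19}{42} = \frac{95}{21} + \frac{19 \sqrt{3}}{21}$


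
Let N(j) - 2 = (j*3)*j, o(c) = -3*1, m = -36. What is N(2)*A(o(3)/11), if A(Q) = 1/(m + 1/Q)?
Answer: -6/17 ≈ -0.35294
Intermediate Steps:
o(c) = -3
N(j) = 2 + 3*j² (N(j) = 2 + (j*3)*j = 2 + (3*j)*j = 2 + 3*j²)
A(Q) = 1/(-36 + 1/Q)
N(2)*A(o(3)/11) = (2 + 3*2²)*((-3/11)/(1 - (-108)/11)) = (2 + 3*4)*((-3*1/11)/(1 - (-108)/11)) = (2 + 12)*(-3/(11*(1 - 36*(-3/11)))) = 14*(-3/(11*(1 + 108/11))) = 14*(-3/(11*119/11)) = 14*(-3/11*11/119) = 14*(-3/119) = -6/17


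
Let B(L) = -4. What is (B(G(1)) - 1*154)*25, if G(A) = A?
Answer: -3950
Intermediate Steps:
(B(G(1)) - 1*154)*25 = (-4 - 1*154)*25 = (-4 - 154)*25 = -158*25 = -3950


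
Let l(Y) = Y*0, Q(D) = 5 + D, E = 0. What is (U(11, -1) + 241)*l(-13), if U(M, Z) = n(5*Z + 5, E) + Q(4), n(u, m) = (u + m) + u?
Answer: 0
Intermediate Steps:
l(Y) = 0
n(u, m) = m + 2*u (n(u, m) = (m + u) + u = m + 2*u)
U(M, Z) = 19 + 10*Z (U(M, Z) = (0 + 2*(5*Z + 5)) + (5 + 4) = (0 + 2*(5 + 5*Z)) + 9 = (0 + (10 + 10*Z)) + 9 = (10 + 10*Z) + 9 = 19 + 10*Z)
(U(11, -1) + 241)*l(-13) = ((19 + 10*(-1)) + 241)*0 = ((19 - 10) + 241)*0 = (9 + 241)*0 = 250*0 = 0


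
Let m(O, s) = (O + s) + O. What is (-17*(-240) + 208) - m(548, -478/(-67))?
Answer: 213386/67 ≈ 3184.9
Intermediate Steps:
m(O, s) = s + 2*O
(-17*(-240) + 208) - m(548, -478/(-67)) = (-17*(-240) + 208) - (-478/(-67) + 2*548) = (4080 + 208) - (-478*(-1/67) + 1096) = 4288 - (478/67 + 1096) = 4288 - 1*73910/67 = 4288 - 73910/67 = 213386/67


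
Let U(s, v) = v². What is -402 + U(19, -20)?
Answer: -2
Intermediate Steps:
-402 + U(19, -20) = -402 + (-20)² = -402 + 400 = -2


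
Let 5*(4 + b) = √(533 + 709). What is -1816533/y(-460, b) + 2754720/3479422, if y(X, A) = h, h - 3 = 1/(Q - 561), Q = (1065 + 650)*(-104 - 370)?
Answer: -2570762218180211253/4245611600932 ≈ -6.0551e+5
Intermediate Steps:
Q = -812910 (Q = 1715*(-474) = -812910)
b = -4 + 3*√138/5 (b = -4 + √(533 + 709)/5 = -4 + √1242/5 = -4 + (3*√138)/5 = -4 + 3*√138/5 ≈ 3.0484)
h = 2440412/813471 (h = 3 + 1/(-812910 - 561) = 3 + 1/(-813471) = 3 - 1/813471 = 2440412/813471 ≈ 3.0000)
y(X, A) = 2440412/813471
-1816533/y(-460, b) + 2754720/3479422 = -1816533/2440412/813471 + 2754720/3479422 = -1816533*813471/2440412 + 2754720*(1/3479422) = -1477696916043/2440412 + 1377360/1739711 = -2570762218180211253/4245611600932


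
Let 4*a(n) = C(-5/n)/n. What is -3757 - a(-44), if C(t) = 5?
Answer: -661227/176 ≈ -3757.0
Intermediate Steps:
a(n) = 5/(4*n) (a(n) = (5/n)/4 = 5/(4*n))
-3757 - a(-44) = -3757 - 5/(4*(-44)) = -3757 - 5*(-1)/(4*44) = -3757 - 1*(-5/176) = -3757 + 5/176 = -661227/176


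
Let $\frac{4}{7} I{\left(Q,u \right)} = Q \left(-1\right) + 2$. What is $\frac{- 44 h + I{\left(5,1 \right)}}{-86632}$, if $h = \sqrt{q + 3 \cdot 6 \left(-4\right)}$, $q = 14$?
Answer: $\frac{3}{49504} + \frac{11 i \sqrt{58}}{21658} \approx 6.0601 \cdot 10^{-5} + 0.003868 i$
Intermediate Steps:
$I{\left(Q,u \right)} = \frac{7}{2} - \frac{7 Q}{4}$ ($I{\left(Q,u \right)} = \frac{7 \left(Q \left(-1\right) + 2\right)}{4} = \frac{7 \left(- Q + 2\right)}{4} = \frac{7 \left(2 - Q\right)}{4} = \frac{7}{2} - \frac{7 Q}{4}$)
$h = i \sqrt{58}$ ($h = \sqrt{14 + 3 \cdot 6 \left(-4\right)} = \sqrt{14 + 18 \left(-4\right)} = \sqrt{14 - 72} = \sqrt{-58} = i \sqrt{58} \approx 7.6158 i$)
$\frac{- 44 h + I{\left(5,1 \right)}}{-86632} = \frac{- 44 i \sqrt{58} + \left(\frac{7}{2} - \frac{35}{4}\right)}{-86632} = \left(- 44 i \sqrt{58} + \left(\frac{7}{2} - \frac{35}{4}\right)\right) \left(- \frac{1}{86632}\right) = \left(- 44 i \sqrt{58} - \frac{21}{4}\right) \left(- \frac{1}{86632}\right) = \left(- \frac{21}{4} - 44 i \sqrt{58}\right) \left(- \frac{1}{86632}\right) = \frac{3}{49504} + \frac{11 i \sqrt{58}}{21658}$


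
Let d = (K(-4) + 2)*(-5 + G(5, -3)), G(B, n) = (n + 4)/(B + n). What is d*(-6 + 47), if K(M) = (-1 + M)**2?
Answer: -9963/2 ≈ -4981.5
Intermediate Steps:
G(B, n) = (4 + n)/(B + n)
d = -243/2 (d = ((-1 - 4)**2 + 2)*(-5 + (4 - 3)/(5 - 3)) = ((-5)**2 + 2)*(-5 + 1/2) = (25 + 2)*(-5 + (1/2)*1) = 27*(-5 + 1/2) = 27*(-9/2) = -243/2 ≈ -121.50)
d*(-6 + 47) = -243*(-6 + 47)/2 = -243/2*41 = -9963/2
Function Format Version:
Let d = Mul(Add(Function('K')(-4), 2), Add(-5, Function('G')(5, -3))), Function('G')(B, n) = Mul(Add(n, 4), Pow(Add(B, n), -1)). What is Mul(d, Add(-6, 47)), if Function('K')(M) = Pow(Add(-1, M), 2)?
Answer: Rational(-9963, 2) ≈ -4981.5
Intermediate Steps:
Function('G')(B, n) = Mul(Pow(Add(B, n), -1), Add(4, n)) (Function('G')(B, n) = Mul(Add(4, n), Pow(Add(B, n), -1)) = Mul(Pow(Add(B, n), -1), Add(4, n)))
d = Rational(-243, 2) (d = Mul(Add(Pow(Add(-1, -4), 2), 2), Add(-5, Mul(Pow(Add(5, -3), -1), Add(4, -3)))) = Mul(Add(Pow(-5, 2), 2), Add(-5, Mul(Pow(2, -1), 1))) = Mul(Add(25, 2), Add(-5, Mul(Rational(1, 2), 1))) = Mul(27, Add(-5, Rational(1, 2))) = Mul(27, Rational(-9, 2)) = Rational(-243, 2) ≈ -121.50)
Mul(d, Add(-6, 47)) = Mul(Rational(-243, 2), Add(-6, 47)) = Mul(Rational(-243, 2), 41) = Rational(-9963, 2)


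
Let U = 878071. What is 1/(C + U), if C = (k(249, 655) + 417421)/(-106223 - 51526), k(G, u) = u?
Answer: 157749/138514404103 ≈ 1.1389e-6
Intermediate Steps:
C = -418076/157749 (C = (655 + 417421)/(-106223 - 51526) = 418076/(-157749) = 418076*(-1/157749) = -418076/157749 ≈ -2.6503)
1/(C + U) = 1/(-418076/157749 + 878071) = 1/(138514404103/157749) = 157749/138514404103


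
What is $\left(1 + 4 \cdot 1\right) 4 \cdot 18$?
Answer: $360$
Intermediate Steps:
$\left(1 + 4 \cdot 1\right) 4 \cdot 18 = \left(1 + 4\right) 4 \cdot 18 = 5 \cdot 4 \cdot 18 = 20 \cdot 18 = 360$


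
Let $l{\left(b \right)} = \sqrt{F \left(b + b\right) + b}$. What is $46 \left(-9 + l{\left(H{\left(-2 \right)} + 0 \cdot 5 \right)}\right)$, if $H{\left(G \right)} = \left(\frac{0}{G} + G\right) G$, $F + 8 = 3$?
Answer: $-414 + 276 i \approx -414.0 + 276.0 i$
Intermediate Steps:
$F = -5$ ($F = -8 + 3 = -5$)
$H{\left(G \right)} = G^{2}$ ($H{\left(G \right)} = \left(0 + G\right) G = G G = G^{2}$)
$l{\left(b \right)} = 3 \sqrt{- b}$ ($l{\left(b \right)} = \sqrt{- 5 \left(b + b\right) + b} = \sqrt{- 5 \cdot 2 b + b} = \sqrt{- 10 b + b} = \sqrt{- 9 b} = 3 \sqrt{- b}$)
$46 \left(-9 + l{\left(H{\left(-2 \right)} + 0 \cdot 5 \right)}\right) = 46 \left(-9 + 3 \sqrt{- (\left(-2\right)^{2} + 0 \cdot 5)}\right) = 46 \left(-9 + 3 \sqrt{- (4 + 0)}\right) = 46 \left(-9 + 3 \sqrt{\left(-1\right) 4}\right) = 46 \left(-9 + 3 \sqrt{-4}\right) = 46 \left(-9 + 3 \cdot 2 i\right) = 46 \left(-9 + 6 i\right) = -414 + 276 i$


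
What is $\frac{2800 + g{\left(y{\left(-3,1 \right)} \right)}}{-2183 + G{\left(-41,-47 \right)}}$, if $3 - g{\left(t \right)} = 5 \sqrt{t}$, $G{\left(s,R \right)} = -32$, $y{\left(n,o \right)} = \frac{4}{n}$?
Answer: $- \frac{2803}{2215} + \frac{2 i \sqrt{3}}{1329} \approx -1.2655 + 0.0026065 i$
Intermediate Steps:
$g{\left(t \right)} = 3 - 5 \sqrt{t}$
$\frac{2800 + g{\left(y{\left(-3,1 \right)} \right)}}{-2183 + G{\left(-41,-47 \right)}} = \frac{2800 + \left(3 - 5 \sqrt{\frac{4}{-3}}\right)}{-2183 - 32} = \frac{2800 + \left(3 - 5 \sqrt{4 \left(- \frac{1}{3}\right)}\right)}{-2215} = \left(2800 + \left(3 - 5 \sqrt{- \frac{4}{3}}\right)\right) \left(- \frac{1}{2215}\right) = \left(2800 + \left(3 - 5 \frac{2 i \sqrt{3}}{3}\right)\right) \left(- \frac{1}{2215}\right) = \left(2800 + \left(3 - \frac{10 i \sqrt{3}}{3}\right)\right) \left(- \frac{1}{2215}\right) = \left(2803 - \frac{10 i \sqrt{3}}{3}\right) \left(- \frac{1}{2215}\right) = - \frac{2803}{2215} + \frac{2 i \sqrt{3}}{1329}$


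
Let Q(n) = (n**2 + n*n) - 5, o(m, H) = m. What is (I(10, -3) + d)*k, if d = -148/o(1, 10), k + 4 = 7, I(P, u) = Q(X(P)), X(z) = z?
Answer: 141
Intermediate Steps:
Q(n) = -5 + 2*n**2 (Q(n) = (n**2 + n**2) - 5 = 2*n**2 - 5 = -5 + 2*n**2)
I(P, u) = -5 + 2*P**2
k = 3 (k = -4 + 7 = 3)
d = -148 (d = -148/1 = -148*1 = -148)
(I(10, -3) + d)*k = ((-5 + 2*10**2) - 148)*3 = ((-5 + 2*100) - 148)*3 = ((-5 + 200) - 148)*3 = (195 - 148)*3 = 47*3 = 141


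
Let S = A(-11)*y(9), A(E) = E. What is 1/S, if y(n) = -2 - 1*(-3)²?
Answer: 1/121 ≈ 0.0082645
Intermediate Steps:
y(n) = -11 (y(n) = -2 - 1*9 = -2 - 9 = -11)
S = 121 (S = -11*(-11) = 121)
1/S = 1/121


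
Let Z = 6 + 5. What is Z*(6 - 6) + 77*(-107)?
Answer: -8239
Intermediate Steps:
Z = 11
Z*(6 - 6) + 77*(-107) = 11*(6 - 6) + 77*(-107) = 11*0 - 8239 = 0 - 8239 = -8239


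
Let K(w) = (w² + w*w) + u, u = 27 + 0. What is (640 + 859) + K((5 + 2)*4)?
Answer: 3094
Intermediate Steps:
u = 27
K(w) = 27 + 2*w² (K(w) = (w² + w*w) + 27 = (w² + w²) + 27 = 2*w² + 27 = 27 + 2*w²)
(640 + 859) + K((5 + 2)*4) = (640 + 859) + (27 + 2*((5 + 2)*4)²) = 1499 + (27 + 2*(7*4)²) = 1499 + (27 + 2*28²) = 1499 + (27 + 2*784) = 1499 + (27 + 1568) = 1499 + 1595 = 3094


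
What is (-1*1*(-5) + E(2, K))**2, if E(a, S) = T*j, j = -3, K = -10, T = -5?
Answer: 400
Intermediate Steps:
E(a, S) = 15 (E(a, S) = -5*(-3) = 15)
(-1*1*(-5) + E(2, K))**2 = (-1*1*(-5) + 15)**2 = (-1*(-5) + 15)**2 = (5 + 15)**2 = 20**2 = 400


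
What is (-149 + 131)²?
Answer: 324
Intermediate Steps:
(-149 + 131)² = (-18)² = 324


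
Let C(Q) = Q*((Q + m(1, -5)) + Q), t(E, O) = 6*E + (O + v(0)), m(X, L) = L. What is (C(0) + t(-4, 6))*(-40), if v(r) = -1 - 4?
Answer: 920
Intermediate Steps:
v(r) = -5
t(E, O) = -5 + O + 6*E (t(E, O) = 6*E + (O - 5) = 6*E + (-5 + O) = -5 + O + 6*E)
C(Q) = Q*(-5 + 2*Q) (C(Q) = Q*((Q - 5) + Q) = Q*((-5 + Q) + Q) = Q*(-5 + 2*Q))
(C(0) + t(-4, 6))*(-40) = (0*(-5 + 2*0) + (-5 + 6 + 6*(-4)))*(-40) = (0*(-5 + 0) + (-5 + 6 - 24))*(-40) = (0*(-5) - 23)*(-40) = (0 - 23)*(-40) = -23*(-40) = 920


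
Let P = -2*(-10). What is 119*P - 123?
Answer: 2257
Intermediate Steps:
P = 20
119*P - 123 = 119*20 - 123 = 2380 - 123 = 2257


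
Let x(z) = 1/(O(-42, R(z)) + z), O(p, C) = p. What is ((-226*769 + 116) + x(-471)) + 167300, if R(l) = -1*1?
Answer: -3271915/513 ≈ -6378.0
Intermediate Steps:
R(l) = -1
x(z) = 1/(-42 + z)
((-226*769 + 116) + x(-471)) + 167300 = ((-226*769 + 116) + 1/(-42 - 471)) + 167300 = ((-173794 + 116) + 1/(-513)) + 167300 = (-173678 - 1/513) + 167300 = -89096815/513 + 167300 = -3271915/513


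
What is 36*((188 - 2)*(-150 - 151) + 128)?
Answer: -2010888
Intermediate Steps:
36*((188 - 2)*(-150 - 151) + 128) = 36*(186*(-301) + 128) = 36*(-55986 + 128) = 36*(-55858) = -2010888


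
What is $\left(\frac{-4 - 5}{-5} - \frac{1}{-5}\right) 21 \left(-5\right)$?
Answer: $-210$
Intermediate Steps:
$\left(\frac{-4 - 5}{-5} - \frac{1}{-5}\right) 21 \left(-5\right) = \left(\left(-4 - 5\right) \left(- \frac{1}{5}\right) - - \frac{1}{5}\right) 21 \left(-5\right) = \left(\left(-9\right) \left(- \frac{1}{5}\right) + \frac{1}{5}\right) 21 \left(-5\right) = \left(\frac{9}{5} + \frac{1}{5}\right) 21 \left(-5\right) = 2 \cdot 21 \left(-5\right) = 42 \left(-5\right) = -210$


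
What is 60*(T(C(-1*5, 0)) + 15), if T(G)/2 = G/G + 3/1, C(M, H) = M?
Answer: 1380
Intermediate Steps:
T(G) = 8 (T(G) = 2*(G/G + 3/1) = 2*(1 + 3*1) = 2*(1 + 3) = 2*4 = 8)
60*(T(C(-1*5, 0)) + 15) = 60*(8 + 15) = 60*23 = 1380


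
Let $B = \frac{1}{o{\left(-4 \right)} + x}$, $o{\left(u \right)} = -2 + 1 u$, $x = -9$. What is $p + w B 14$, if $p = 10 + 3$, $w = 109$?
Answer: $- \frac{1331}{15} \approx -88.733$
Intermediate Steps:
$o{\left(u \right)} = -2 + u$
$p = 13$
$B = - \frac{1}{15}$ ($B = \frac{1}{\left(-2 - 4\right) - 9} = \frac{1}{-6 - 9} = \frac{1}{-15} = - \frac{1}{15} \approx -0.066667$)
$p + w B 14 = 13 + 109 \left(\left(- \frac{1}{15}\right) 14\right) = 13 + 109 \left(- \frac{14}{15}\right) = 13 - \frac{1526}{15} = - \frac{1331}{15}$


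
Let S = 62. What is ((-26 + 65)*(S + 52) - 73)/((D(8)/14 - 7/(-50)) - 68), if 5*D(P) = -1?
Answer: -765275/11878 ≈ -64.428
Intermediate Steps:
D(P) = -1/5 (D(P) = (1/5)*(-1) = -1/5)
((-26 + 65)*(S + 52) - 73)/((D(8)/14 - 7/(-50)) - 68) = ((-26 + 65)*(62 + 52) - 73)/((-1/5/14 - 7/(-50)) - 68) = (39*114 - 73)/((-1/5*1/14 - 7*(-1/50)) - 68) = (4446 - 73)/((-1/70 + 7/50) - 68) = 4373/(22/175 - 68) = 4373/(-11878/175) = -175/11878*4373 = -765275/11878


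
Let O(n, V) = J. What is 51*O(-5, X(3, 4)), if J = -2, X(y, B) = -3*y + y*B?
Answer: -102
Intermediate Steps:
X(y, B) = -3*y + B*y
O(n, V) = -2
51*O(-5, X(3, 4)) = 51*(-2) = -102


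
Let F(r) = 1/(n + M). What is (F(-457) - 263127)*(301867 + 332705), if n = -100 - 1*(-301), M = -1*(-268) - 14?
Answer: -75972726488448/455 ≈ -1.6697e+11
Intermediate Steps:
M = 254 (M = 268 - 14 = 254)
n = 201 (n = -100 + 301 = 201)
F(r) = 1/455 (F(r) = 1/(201 + 254) = 1/455)
(F(-457) - 263127)*(301867 + 332705) = (1/455 - 263127)*(301867 + 332705) = -119722784/455*634572 = -75972726488448/455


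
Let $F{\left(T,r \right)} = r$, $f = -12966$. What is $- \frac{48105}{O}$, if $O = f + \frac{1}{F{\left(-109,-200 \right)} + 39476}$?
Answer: $\frac{377874396}{101850523} \approx 3.7101$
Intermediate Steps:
$O = - \frac{509252615}{39276}$ ($O = -12966 + \frac{1}{-200 + 39476} = -12966 + \frac{1}{39276} = - \frac{509252615}{39276} \approx -12966.0$)
$- \frac{48105}{O} = - \frac{48105}{- \frac{509252615}{39276}} = \left(-48105\right) \left(- \frac{39276}{509252615}\right) = \frac{377874396}{101850523}$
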